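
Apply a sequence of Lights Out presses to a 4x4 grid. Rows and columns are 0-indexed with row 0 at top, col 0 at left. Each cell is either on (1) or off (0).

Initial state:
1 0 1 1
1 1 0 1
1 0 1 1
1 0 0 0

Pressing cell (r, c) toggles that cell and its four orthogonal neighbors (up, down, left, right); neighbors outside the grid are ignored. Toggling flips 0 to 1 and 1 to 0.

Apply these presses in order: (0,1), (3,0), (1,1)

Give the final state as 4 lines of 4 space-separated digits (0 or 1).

Answer: 0 0 0 1
0 1 1 1
0 1 1 1
0 1 0 0

Derivation:
After press 1 at (0,1):
0 1 0 1
1 0 0 1
1 0 1 1
1 0 0 0

After press 2 at (3,0):
0 1 0 1
1 0 0 1
0 0 1 1
0 1 0 0

After press 3 at (1,1):
0 0 0 1
0 1 1 1
0 1 1 1
0 1 0 0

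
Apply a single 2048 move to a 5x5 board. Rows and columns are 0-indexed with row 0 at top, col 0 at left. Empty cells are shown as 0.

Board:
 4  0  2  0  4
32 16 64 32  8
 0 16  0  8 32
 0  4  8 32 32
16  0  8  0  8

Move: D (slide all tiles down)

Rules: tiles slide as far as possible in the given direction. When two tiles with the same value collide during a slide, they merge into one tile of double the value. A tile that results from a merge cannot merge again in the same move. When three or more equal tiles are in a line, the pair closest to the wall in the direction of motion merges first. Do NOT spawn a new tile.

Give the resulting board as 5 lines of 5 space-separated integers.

Slide down:
col 0: [4, 32, 0, 0, 16] -> [0, 0, 4, 32, 16]
col 1: [0, 16, 16, 4, 0] -> [0, 0, 0, 32, 4]
col 2: [2, 64, 0, 8, 8] -> [0, 0, 2, 64, 16]
col 3: [0, 32, 8, 32, 0] -> [0, 0, 32, 8, 32]
col 4: [4, 8, 32, 32, 8] -> [0, 4, 8, 64, 8]

Answer:  0  0  0  0  0
 0  0  0  0  4
 4  0  2 32  8
32 32 64  8 64
16  4 16 32  8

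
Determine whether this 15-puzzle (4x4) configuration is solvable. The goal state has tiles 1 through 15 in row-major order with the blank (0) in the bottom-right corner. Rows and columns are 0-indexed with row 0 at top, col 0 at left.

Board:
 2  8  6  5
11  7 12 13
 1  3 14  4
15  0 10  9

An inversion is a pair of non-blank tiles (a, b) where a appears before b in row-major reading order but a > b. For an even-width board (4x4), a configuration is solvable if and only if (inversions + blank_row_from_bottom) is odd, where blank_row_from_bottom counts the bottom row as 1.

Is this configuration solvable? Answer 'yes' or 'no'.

Answer: no

Derivation:
Inversions: 39
Blank is in row 3 (0-indexed from top), which is row 1 counting from the bottom (bottom = 1).
39 + 1 = 40, which is even, so the puzzle is not solvable.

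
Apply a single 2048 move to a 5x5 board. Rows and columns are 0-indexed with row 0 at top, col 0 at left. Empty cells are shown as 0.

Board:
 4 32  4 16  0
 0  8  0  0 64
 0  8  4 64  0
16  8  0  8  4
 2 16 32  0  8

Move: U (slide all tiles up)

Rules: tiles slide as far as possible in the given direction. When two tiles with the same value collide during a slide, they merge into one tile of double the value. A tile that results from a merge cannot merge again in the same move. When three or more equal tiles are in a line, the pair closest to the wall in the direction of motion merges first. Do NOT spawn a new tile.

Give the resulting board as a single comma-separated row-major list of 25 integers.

Answer: 4, 32, 8, 16, 64, 16, 16, 32, 64, 4, 2, 8, 0, 8, 8, 0, 16, 0, 0, 0, 0, 0, 0, 0, 0

Derivation:
Slide up:
col 0: [4, 0, 0, 16, 2] -> [4, 16, 2, 0, 0]
col 1: [32, 8, 8, 8, 16] -> [32, 16, 8, 16, 0]
col 2: [4, 0, 4, 0, 32] -> [8, 32, 0, 0, 0]
col 3: [16, 0, 64, 8, 0] -> [16, 64, 8, 0, 0]
col 4: [0, 64, 0, 4, 8] -> [64, 4, 8, 0, 0]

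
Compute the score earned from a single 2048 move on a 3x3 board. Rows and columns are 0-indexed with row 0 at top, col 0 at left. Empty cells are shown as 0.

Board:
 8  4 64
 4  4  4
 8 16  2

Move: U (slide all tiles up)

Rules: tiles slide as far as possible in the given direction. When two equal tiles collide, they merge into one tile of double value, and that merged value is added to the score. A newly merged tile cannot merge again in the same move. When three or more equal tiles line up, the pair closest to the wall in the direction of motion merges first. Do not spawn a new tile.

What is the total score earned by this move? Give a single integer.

Slide up:
col 0: [8, 4, 8] -> [8, 4, 8]  score +0 (running 0)
col 1: [4, 4, 16] -> [8, 16, 0]  score +8 (running 8)
col 2: [64, 4, 2] -> [64, 4, 2]  score +0 (running 8)
Board after move:
 8  8 64
 4 16  4
 8  0  2

Answer: 8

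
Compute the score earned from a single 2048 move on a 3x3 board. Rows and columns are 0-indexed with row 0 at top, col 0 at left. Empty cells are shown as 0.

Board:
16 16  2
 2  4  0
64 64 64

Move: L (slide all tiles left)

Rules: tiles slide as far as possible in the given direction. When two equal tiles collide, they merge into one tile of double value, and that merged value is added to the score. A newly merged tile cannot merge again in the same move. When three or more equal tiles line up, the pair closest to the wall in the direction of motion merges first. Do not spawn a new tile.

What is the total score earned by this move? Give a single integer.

Slide left:
row 0: [16, 16, 2] -> [32, 2, 0]  score +32 (running 32)
row 1: [2, 4, 0] -> [2, 4, 0]  score +0 (running 32)
row 2: [64, 64, 64] -> [128, 64, 0]  score +128 (running 160)
Board after move:
 32   2   0
  2   4   0
128  64   0

Answer: 160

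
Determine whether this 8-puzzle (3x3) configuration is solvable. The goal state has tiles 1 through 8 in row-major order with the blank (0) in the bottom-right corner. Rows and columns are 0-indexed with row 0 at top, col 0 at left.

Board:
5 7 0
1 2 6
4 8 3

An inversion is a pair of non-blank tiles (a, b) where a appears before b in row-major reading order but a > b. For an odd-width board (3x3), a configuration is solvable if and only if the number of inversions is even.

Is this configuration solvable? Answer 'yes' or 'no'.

Answer: no

Derivation:
Inversions (pairs i<j in row-major order where tile[i] > tile[j] > 0): 13
13 is odd, so the puzzle is not solvable.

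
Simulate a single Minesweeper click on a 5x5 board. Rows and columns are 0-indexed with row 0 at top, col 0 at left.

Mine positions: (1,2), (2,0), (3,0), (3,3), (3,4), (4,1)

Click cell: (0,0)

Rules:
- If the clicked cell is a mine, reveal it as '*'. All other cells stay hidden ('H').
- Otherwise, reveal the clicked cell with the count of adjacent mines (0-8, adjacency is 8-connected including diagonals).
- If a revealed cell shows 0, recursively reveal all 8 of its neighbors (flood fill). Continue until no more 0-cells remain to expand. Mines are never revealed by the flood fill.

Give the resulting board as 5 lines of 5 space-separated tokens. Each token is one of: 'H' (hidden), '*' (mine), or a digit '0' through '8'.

0 1 H H H
1 2 H H H
H H H H H
H H H H H
H H H H H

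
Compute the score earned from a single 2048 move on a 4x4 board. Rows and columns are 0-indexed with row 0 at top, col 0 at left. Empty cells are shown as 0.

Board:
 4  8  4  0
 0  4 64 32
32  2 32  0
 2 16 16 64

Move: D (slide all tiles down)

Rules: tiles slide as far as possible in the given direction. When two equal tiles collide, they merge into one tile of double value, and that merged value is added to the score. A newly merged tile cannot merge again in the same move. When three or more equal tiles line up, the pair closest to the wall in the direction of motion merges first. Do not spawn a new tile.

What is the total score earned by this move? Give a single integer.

Answer: 0

Derivation:
Slide down:
col 0: [4, 0, 32, 2] -> [0, 4, 32, 2]  score +0 (running 0)
col 1: [8, 4, 2, 16] -> [8, 4, 2, 16]  score +0 (running 0)
col 2: [4, 64, 32, 16] -> [4, 64, 32, 16]  score +0 (running 0)
col 3: [0, 32, 0, 64] -> [0, 0, 32, 64]  score +0 (running 0)
Board after move:
 0  8  4  0
 4  4 64  0
32  2 32 32
 2 16 16 64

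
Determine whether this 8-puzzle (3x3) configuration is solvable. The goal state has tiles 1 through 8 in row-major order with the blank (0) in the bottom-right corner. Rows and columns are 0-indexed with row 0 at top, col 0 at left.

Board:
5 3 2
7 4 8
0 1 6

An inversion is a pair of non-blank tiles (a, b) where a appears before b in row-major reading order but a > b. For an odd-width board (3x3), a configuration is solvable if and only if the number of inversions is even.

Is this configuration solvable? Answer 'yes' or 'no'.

Answer: no

Derivation:
Inversions (pairs i<j in row-major order where tile[i] > tile[j] > 0): 13
13 is odd, so the puzzle is not solvable.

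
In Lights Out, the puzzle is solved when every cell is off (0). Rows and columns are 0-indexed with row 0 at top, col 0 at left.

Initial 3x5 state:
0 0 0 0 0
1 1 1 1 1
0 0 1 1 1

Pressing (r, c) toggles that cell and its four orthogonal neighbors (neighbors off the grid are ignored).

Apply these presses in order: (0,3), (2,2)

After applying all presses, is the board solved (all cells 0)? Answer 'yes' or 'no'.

After press 1 at (0,3):
0 0 1 1 1
1 1 1 0 1
0 0 1 1 1

After press 2 at (2,2):
0 0 1 1 1
1 1 0 0 1
0 1 0 0 1

Lights still on: 8

Answer: no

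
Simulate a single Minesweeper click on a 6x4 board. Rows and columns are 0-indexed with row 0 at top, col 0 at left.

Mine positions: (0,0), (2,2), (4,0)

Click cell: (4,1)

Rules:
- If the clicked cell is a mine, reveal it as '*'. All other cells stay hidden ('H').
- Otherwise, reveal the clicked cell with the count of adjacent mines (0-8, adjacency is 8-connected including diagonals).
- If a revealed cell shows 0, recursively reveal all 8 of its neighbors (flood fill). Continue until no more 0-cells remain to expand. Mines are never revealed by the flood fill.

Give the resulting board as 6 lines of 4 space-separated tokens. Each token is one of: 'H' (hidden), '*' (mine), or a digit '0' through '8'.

H H H H
H H H H
H H H H
H H H H
H 1 H H
H H H H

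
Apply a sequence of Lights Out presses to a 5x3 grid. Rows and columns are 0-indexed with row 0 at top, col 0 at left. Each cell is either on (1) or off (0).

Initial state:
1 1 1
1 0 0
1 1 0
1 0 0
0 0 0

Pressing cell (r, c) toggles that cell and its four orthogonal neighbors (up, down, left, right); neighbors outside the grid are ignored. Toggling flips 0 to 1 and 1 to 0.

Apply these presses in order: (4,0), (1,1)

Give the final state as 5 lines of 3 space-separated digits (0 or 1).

Answer: 1 0 1
0 1 1
1 0 0
0 0 0
1 1 0

Derivation:
After press 1 at (4,0):
1 1 1
1 0 0
1 1 0
0 0 0
1 1 0

After press 2 at (1,1):
1 0 1
0 1 1
1 0 0
0 0 0
1 1 0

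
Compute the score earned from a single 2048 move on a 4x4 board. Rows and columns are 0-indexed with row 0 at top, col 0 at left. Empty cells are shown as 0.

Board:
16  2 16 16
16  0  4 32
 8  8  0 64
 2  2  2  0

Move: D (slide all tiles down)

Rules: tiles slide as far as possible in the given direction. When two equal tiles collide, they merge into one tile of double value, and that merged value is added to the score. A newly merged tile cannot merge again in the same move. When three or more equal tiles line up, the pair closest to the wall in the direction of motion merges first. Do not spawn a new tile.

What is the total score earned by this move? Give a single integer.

Answer: 32

Derivation:
Slide down:
col 0: [16, 16, 8, 2] -> [0, 32, 8, 2]  score +32 (running 32)
col 1: [2, 0, 8, 2] -> [0, 2, 8, 2]  score +0 (running 32)
col 2: [16, 4, 0, 2] -> [0, 16, 4, 2]  score +0 (running 32)
col 3: [16, 32, 64, 0] -> [0, 16, 32, 64]  score +0 (running 32)
Board after move:
 0  0  0  0
32  2 16 16
 8  8  4 32
 2  2  2 64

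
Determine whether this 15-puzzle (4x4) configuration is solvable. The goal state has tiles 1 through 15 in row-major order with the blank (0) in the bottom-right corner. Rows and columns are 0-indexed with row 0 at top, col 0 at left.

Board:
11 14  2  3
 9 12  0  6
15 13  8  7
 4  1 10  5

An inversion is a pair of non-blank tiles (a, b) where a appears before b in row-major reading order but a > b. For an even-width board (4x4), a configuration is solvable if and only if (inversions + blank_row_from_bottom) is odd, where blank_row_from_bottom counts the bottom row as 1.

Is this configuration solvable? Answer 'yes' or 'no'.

Answer: yes

Derivation:
Inversions: 62
Blank is in row 1 (0-indexed from top), which is row 3 counting from the bottom (bottom = 1).
62 + 3 = 65, which is odd, so the puzzle is solvable.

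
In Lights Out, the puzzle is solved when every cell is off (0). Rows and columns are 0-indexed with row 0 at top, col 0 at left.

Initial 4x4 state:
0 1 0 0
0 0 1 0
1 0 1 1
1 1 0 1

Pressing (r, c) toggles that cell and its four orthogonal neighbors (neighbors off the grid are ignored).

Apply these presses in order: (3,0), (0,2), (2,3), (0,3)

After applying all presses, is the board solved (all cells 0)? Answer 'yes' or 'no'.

After press 1 at (3,0):
0 1 0 0
0 0 1 0
0 0 1 1
0 0 0 1

After press 2 at (0,2):
0 0 1 1
0 0 0 0
0 0 1 1
0 0 0 1

After press 3 at (2,3):
0 0 1 1
0 0 0 1
0 0 0 0
0 0 0 0

After press 4 at (0,3):
0 0 0 0
0 0 0 0
0 0 0 0
0 0 0 0

Lights still on: 0

Answer: yes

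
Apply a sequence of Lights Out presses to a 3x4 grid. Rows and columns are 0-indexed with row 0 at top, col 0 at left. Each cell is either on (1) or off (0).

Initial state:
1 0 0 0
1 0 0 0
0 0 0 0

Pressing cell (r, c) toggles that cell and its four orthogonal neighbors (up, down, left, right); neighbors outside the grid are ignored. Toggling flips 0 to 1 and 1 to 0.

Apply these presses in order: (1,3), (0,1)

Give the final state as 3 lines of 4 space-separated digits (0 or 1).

Answer: 0 1 1 1
1 1 1 1
0 0 0 1

Derivation:
After press 1 at (1,3):
1 0 0 1
1 0 1 1
0 0 0 1

After press 2 at (0,1):
0 1 1 1
1 1 1 1
0 0 0 1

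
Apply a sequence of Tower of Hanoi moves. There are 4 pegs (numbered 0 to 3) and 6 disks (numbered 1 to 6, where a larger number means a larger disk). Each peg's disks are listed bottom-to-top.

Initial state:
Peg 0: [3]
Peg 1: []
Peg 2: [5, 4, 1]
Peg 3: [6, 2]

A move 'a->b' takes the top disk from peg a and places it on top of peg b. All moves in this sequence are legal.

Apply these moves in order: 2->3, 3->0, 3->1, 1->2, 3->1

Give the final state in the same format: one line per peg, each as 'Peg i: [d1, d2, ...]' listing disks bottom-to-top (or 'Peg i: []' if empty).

After move 1 (2->3):
Peg 0: [3]
Peg 1: []
Peg 2: [5, 4]
Peg 3: [6, 2, 1]

After move 2 (3->0):
Peg 0: [3, 1]
Peg 1: []
Peg 2: [5, 4]
Peg 3: [6, 2]

After move 3 (3->1):
Peg 0: [3, 1]
Peg 1: [2]
Peg 2: [5, 4]
Peg 3: [6]

After move 4 (1->2):
Peg 0: [3, 1]
Peg 1: []
Peg 2: [5, 4, 2]
Peg 3: [6]

After move 5 (3->1):
Peg 0: [3, 1]
Peg 1: [6]
Peg 2: [5, 4, 2]
Peg 3: []

Answer: Peg 0: [3, 1]
Peg 1: [6]
Peg 2: [5, 4, 2]
Peg 3: []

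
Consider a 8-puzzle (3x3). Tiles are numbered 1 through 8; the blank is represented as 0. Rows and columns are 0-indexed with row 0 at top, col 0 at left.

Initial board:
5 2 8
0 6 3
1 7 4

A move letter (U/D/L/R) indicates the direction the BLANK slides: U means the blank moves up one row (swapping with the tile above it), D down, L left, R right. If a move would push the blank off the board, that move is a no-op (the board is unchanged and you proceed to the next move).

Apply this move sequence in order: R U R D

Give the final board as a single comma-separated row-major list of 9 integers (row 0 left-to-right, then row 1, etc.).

After move 1 (R):
5 2 8
6 0 3
1 7 4

After move 2 (U):
5 0 8
6 2 3
1 7 4

After move 3 (R):
5 8 0
6 2 3
1 7 4

After move 4 (D):
5 8 3
6 2 0
1 7 4

Answer: 5, 8, 3, 6, 2, 0, 1, 7, 4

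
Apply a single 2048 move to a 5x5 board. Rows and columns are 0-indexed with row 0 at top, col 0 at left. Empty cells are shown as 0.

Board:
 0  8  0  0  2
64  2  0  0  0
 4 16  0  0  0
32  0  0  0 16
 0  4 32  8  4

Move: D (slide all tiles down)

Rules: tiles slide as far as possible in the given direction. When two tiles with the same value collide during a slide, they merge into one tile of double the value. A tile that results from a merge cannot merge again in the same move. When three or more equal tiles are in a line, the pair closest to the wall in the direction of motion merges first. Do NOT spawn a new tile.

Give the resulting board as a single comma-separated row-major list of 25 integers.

Slide down:
col 0: [0, 64, 4, 32, 0] -> [0, 0, 64, 4, 32]
col 1: [8, 2, 16, 0, 4] -> [0, 8, 2, 16, 4]
col 2: [0, 0, 0, 0, 32] -> [0, 0, 0, 0, 32]
col 3: [0, 0, 0, 0, 8] -> [0, 0, 0, 0, 8]
col 4: [2, 0, 0, 16, 4] -> [0, 0, 2, 16, 4]

Answer: 0, 0, 0, 0, 0, 0, 8, 0, 0, 0, 64, 2, 0, 0, 2, 4, 16, 0, 0, 16, 32, 4, 32, 8, 4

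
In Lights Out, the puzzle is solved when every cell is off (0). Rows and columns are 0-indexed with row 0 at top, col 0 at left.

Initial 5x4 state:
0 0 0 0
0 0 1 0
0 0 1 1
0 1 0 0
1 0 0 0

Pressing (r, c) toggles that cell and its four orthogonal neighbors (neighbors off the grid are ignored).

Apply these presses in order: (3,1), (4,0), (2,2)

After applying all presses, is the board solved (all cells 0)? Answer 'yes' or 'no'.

After press 1 at (3,1):
0 0 0 0
0 0 1 0
0 1 1 1
1 0 1 0
1 1 0 0

After press 2 at (4,0):
0 0 0 0
0 0 1 0
0 1 1 1
0 0 1 0
0 0 0 0

After press 3 at (2,2):
0 0 0 0
0 0 0 0
0 0 0 0
0 0 0 0
0 0 0 0

Lights still on: 0

Answer: yes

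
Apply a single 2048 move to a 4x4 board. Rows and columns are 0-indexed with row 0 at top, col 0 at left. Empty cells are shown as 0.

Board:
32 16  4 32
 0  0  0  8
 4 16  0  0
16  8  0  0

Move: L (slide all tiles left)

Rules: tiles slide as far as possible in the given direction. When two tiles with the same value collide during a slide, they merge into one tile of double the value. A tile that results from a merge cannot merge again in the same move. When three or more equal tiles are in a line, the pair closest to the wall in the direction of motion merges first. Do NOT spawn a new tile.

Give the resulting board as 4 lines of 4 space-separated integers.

Answer: 32 16  4 32
 8  0  0  0
 4 16  0  0
16  8  0  0

Derivation:
Slide left:
row 0: [32, 16, 4, 32] -> [32, 16, 4, 32]
row 1: [0, 0, 0, 8] -> [8, 0, 0, 0]
row 2: [4, 16, 0, 0] -> [4, 16, 0, 0]
row 3: [16, 8, 0, 0] -> [16, 8, 0, 0]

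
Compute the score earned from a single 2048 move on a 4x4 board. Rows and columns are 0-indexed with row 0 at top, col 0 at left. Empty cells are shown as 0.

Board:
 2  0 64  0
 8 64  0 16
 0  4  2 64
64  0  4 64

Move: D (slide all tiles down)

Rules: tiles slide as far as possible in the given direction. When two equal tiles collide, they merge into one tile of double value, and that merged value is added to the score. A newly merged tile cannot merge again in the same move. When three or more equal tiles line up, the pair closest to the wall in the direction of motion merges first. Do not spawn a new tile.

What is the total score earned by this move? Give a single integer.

Answer: 128

Derivation:
Slide down:
col 0: [2, 8, 0, 64] -> [0, 2, 8, 64]  score +0 (running 0)
col 1: [0, 64, 4, 0] -> [0, 0, 64, 4]  score +0 (running 0)
col 2: [64, 0, 2, 4] -> [0, 64, 2, 4]  score +0 (running 0)
col 3: [0, 16, 64, 64] -> [0, 0, 16, 128]  score +128 (running 128)
Board after move:
  0   0   0   0
  2   0  64   0
  8  64   2  16
 64   4   4 128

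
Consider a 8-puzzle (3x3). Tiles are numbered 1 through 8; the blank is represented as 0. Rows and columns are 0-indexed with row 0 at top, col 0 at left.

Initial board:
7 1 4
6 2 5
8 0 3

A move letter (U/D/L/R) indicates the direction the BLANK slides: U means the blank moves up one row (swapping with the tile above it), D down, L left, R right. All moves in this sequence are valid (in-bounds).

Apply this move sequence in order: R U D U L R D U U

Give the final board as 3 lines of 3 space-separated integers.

Answer: 7 1 0
6 2 4
8 3 5

Derivation:
After move 1 (R):
7 1 4
6 2 5
8 3 0

After move 2 (U):
7 1 4
6 2 0
8 3 5

After move 3 (D):
7 1 4
6 2 5
8 3 0

After move 4 (U):
7 1 4
6 2 0
8 3 5

After move 5 (L):
7 1 4
6 0 2
8 3 5

After move 6 (R):
7 1 4
6 2 0
8 3 5

After move 7 (D):
7 1 4
6 2 5
8 3 0

After move 8 (U):
7 1 4
6 2 0
8 3 5

After move 9 (U):
7 1 0
6 2 4
8 3 5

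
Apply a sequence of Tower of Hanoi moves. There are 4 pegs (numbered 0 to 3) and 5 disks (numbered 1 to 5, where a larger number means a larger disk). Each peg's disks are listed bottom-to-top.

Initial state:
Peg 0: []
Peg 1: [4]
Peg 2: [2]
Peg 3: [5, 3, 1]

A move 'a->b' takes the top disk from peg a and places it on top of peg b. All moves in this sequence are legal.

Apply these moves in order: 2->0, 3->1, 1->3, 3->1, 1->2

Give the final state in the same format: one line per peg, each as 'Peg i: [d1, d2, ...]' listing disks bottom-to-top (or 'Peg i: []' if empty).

After move 1 (2->0):
Peg 0: [2]
Peg 1: [4]
Peg 2: []
Peg 3: [5, 3, 1]

After move 2 (3->1):
Peg 0: [2]
Peg 1: [4, 1]
Peg 2: []
Peg 3: [5, 3]

After move 3 (1->3):
Peg 0: [2]
Peg 1: [4]
Peg 2: []
Peg 3: [5, 3, 1]

After move 4 (3->1):
Peg 0: [2]
Peg 1: [4, 1]
Peg 2: []
Peg 3: [5, 3]

After move 5 (1->2):
Peg 0: [2]
Peg 1: [4]
Peg 2: [1]
Peg 3: [5, 3]

Answer: Peg 0: [2]
Peg 1: [4]
Peg 2: [1]
Peg 3: [5, 3]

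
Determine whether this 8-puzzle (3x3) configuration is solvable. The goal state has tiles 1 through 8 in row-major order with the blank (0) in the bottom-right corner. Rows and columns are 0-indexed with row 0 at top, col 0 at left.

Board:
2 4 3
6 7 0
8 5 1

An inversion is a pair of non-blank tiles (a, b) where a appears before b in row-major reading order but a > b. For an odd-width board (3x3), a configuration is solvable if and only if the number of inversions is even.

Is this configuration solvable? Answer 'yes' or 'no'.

Answer: no

Derivation:
Inversions (pairs i<j in row-major order where tile[i] > tile[j] > 0): 11
11 is odd, so the puzzle is not solvable.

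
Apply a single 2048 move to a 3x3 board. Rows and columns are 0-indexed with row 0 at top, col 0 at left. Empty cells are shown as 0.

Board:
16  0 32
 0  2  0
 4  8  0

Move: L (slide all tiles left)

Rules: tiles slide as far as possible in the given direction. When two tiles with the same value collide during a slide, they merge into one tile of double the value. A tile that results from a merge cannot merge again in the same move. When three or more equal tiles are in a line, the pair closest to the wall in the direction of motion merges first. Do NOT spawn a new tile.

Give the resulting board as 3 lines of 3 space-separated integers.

Slide left:
row 0: [16, 0, 32] -> [16, 32, 0]
row 1: [0, 2, 0] -> [2, 0, 0]
row 2: [4, 8, 0] -> [4, 8, 0]

Answer: 16 32  0
 2  0  0
 4  8  0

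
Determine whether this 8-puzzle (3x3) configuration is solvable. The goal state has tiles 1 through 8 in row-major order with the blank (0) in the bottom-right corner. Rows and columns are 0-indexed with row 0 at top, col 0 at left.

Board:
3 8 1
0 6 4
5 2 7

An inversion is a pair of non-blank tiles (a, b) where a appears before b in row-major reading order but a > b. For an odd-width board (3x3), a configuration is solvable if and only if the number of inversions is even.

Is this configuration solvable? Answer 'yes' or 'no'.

Answer: no

Derivation:
Inversions (pairs i<j in row-major order where tile[i] > tile[j] > 0): 13
13 is odd, so the puzzle is not solvable.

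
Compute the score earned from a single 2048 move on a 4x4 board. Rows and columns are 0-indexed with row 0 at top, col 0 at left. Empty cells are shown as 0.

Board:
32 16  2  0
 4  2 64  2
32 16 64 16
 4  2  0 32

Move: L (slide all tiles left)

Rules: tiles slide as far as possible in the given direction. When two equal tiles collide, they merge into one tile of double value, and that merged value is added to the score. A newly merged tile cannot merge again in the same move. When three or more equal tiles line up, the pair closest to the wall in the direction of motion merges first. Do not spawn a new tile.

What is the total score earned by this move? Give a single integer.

Slide left:
row 0: [32, 16, 2, 0] -> [32, 16, 2, 0]  score +0 (running 0)
row 1: [4, 2, 64, 2] -> [4, 2, 64, 2]  score +0 (running 0)
row 2: [32, 16, 64, 16] -> [32, 16, 64, 16]  score +0 (running 0)
row 3: [4, 2, 0, 32] -> [4, 2, 32, 0]  score +0 (running 0)
Board after move:
32 16  2  0
 4  2 64  2
32 16 64 16
 4  2 32  0

Answer: 0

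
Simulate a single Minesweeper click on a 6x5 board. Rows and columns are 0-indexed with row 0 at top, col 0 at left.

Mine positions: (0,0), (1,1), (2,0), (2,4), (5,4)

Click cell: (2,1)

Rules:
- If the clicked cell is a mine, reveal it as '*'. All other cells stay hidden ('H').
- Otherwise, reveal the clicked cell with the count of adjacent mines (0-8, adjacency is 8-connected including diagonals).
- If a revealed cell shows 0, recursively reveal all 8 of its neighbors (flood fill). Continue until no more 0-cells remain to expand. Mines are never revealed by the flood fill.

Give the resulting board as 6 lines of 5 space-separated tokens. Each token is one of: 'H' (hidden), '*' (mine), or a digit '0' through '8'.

H H H H H
H H H H H
H 2 H H H
H H H H H
H H H H H
H H H H H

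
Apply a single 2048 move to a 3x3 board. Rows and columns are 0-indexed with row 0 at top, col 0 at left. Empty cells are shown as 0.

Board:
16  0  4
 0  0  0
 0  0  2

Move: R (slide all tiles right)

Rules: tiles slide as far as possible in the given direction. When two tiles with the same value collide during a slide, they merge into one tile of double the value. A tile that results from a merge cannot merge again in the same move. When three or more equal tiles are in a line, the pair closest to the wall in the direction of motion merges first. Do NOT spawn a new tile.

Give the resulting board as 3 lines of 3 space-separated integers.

Answer:  0 16  4
 0  0  0
 0  0  2

Derivation:
Slide right:
row 0: [16, 0, 4] -> [0, 16, 4]
row 1: [0, 0, 0] -> [0, 0, 0]
row 2: [0, 0, 2] -> [0, 0, 2]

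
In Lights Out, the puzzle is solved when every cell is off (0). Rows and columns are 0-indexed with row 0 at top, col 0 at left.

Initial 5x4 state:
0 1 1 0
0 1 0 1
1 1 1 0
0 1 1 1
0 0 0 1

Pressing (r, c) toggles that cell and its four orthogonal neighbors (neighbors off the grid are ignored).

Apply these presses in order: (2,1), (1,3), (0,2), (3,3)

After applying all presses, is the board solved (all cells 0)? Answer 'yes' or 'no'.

After press 1 at (2,1):
0 1 1 0
0 0 0 1
0 0 0 0
0 0 1 1
0 0 0 1

After press 2 at (1,3):
0 1 1 1
0 0 1 0
0 0 0 1
0 0 1 1
0 0 0 1

After press 3 at (0,2):
0 0 0 0
0 0 0 0
0 0 0 1
0 0 1 1
0 0 0 1

After press 4 at (3,3):
0 0 0 0
0 0 0 0
0 0 0 0
0 0 0 0
0 0 0 0

Lights still on: 0

Answer: yes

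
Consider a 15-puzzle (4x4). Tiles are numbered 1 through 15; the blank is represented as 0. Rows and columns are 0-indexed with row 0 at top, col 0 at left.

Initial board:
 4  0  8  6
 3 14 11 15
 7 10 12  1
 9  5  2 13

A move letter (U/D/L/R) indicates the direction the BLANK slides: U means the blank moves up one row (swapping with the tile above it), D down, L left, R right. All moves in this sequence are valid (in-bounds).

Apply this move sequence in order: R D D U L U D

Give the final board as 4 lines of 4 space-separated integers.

Answer:  4  8 11  6
 3  0 14 15
 7 10 12  1
 9  5  2 13

Derivation:
After move 1 (R):
 4  8  0  6
 3 14 11 15
 7 10 12  1
 9  5  2 13

After move 2 (D):
 4  8 11  6
 3 14  0 15
 7 10 12  1
 9  5  2 13

After move 3 (D):
 4  8 11  6
 3 14 12 15
 7 10  0  1
 9  5  2 13

After move 4 (U):
 4  8 11  6
 3 14  0 15
 7 10 12  1
 9  5  2 13

After move 5 (L):
 4  8 11  6
 3  0 14 15
 7 10 12  1
 9  5  2 13

After move 6 (U):
 4  0 11  6
 3  8 14 15
 7 10 12  1
 9  5  2 13

After move 7 (D):
 4  8 11  6
 3  0 14 15
 7 10 12  1
 9  5  2 13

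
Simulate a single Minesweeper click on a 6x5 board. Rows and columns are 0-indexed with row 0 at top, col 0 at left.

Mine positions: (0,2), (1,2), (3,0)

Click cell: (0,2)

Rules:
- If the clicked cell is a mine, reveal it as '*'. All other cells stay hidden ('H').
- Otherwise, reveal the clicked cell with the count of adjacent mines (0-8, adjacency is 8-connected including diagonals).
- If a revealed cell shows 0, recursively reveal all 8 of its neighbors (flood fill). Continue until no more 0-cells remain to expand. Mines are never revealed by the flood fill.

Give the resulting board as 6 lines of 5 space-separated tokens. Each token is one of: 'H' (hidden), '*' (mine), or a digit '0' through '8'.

H H * H H
H H H H H
H H H H H
H H H H H
H H H H H
H H H H H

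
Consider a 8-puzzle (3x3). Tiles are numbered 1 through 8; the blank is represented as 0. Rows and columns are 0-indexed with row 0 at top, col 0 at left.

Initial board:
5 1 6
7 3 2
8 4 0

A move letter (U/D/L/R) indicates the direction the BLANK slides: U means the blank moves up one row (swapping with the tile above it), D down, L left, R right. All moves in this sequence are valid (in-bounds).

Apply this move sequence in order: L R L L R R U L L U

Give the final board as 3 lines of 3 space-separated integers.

Answer: 0 1 6
5 7 3
8 4 2

Derivation:
After move 1 (L):
5 1 6
7 3 2
8 0 4

After move 2 (R):
5 1 6
7 3 2
8 4 0

After move 3 (L):
5 1 6
7 3 2
8 0 4

After move 4 (L):
5 1 6
7 3 2
0 8 4

After move 5 (R):
5 1 6
7 3 2
8 0 4

After move 6 (R):
5 1 6
7 3 2
8 4 0

After move 7 (U):
5 1 6
7 3 0
8 4 2

After move 8 (L):
5 1 6
7 0 3
8 4 2

After move 9 (L):
5 1 6
0 7 3
8 4 2

After move 10 (U):
0 1 6
5 7 3
8 4 2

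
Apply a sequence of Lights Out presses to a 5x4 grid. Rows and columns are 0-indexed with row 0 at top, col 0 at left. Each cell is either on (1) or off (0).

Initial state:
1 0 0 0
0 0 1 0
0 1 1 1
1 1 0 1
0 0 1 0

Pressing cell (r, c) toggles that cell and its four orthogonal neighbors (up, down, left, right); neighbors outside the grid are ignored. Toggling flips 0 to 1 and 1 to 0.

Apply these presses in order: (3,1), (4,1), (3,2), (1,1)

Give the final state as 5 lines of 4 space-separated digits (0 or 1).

After press 1 at (3,1):
1 0 0 0
0 0 1 0
0 0 1 1
0 0 1 1
0 1 1 0

After press 2 at (4,1):
1 0 0 0
0 0 1 0
0 0 1 1
0 1 1 1
1 0 0 0

After press 3 at (3,2):
1 0 0 0
0 0 1 0
0 0 0 1
0 0 0 0
1 0 1 0

After press 4 at (1,1):
1 1 0 0
1 1 0 0
0 1 0 1
0 0 0 0
1 0 1 0

Answer: 1 1 0 0
1 1 0 0
0 1 0 1
0 0 0 0
1 0 1 0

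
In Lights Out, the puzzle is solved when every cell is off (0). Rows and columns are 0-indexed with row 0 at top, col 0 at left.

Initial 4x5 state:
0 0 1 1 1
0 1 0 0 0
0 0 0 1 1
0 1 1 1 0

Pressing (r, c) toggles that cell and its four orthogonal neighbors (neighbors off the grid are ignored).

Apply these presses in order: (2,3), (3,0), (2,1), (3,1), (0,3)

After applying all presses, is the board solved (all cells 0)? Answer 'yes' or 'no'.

After press 1 at (2,3):
0 0 1 1 1
0 1 0 1 0
0 0 1 0 0
0 1 1 0 0

After press 2 at (3,0):
0 0 1 1 1
0 1 0 1 0
1 0 1 0 0
1 0 1 0 0

After press 3 at (2,1):
0 0 1 1 1
0 0 0 1 0
0 1 0 0 0
1 1 1 0 0

After press 4 at (3,1):
0 0 1 1 1
0 0 0 1 0
0 0 0 0 0
0 0 0 0 0

After press 5 at (0,3):
0 0 0 0 0
0 0 0 0 0
0 0 0 0 0
0 0 0 0 0

Lights still on: 0

Answer: yes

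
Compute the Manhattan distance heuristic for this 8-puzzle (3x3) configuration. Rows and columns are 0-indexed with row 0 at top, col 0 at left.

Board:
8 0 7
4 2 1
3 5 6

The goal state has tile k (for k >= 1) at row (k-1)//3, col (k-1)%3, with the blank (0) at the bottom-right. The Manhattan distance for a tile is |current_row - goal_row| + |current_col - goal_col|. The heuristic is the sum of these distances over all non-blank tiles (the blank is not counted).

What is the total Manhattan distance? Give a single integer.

Tile 8: at (0,0), goal (2,1), distance |0-2|+|0-1| = 3
Tile 7: at (0,2), goal (2,0), distance |0-2|+|2-0| = 4
Tile 4: at (1,0), goal (1,0), distance |1-1|+|0-0| = 0
Tile 2: at (1,1), goal (0,1), distance |1-0|+|1-1| = 1
Tile 1: at (1,2), goal (0,0), distance |1-0|+|2-0| = 3
Tile 3: at (2,0), goal (0,2), distance |2-0|+|0-2| = 4
Tile 5: at (2,1), goal (1,1), distance |2-1|+|1-1| = 1
Tile 6: at (2,2), goal (1,2), distance |2-1|+|2-2| = 1
Sum: 3 + 4 + 0 + 1 + 3 + 4 + 1 + 1 = 17

Answer: 17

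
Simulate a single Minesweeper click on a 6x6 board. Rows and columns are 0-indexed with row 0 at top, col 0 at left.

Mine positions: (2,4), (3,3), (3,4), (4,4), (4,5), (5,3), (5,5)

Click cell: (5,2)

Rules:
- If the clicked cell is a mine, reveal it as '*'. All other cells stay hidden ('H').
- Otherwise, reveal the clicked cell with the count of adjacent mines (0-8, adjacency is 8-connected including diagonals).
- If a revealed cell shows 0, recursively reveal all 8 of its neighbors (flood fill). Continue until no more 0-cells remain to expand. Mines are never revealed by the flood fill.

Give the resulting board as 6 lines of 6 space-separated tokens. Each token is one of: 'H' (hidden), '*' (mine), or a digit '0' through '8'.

H H H H H H
H H H H H H
H H H H H H
H H H H H H
H H H H H H
H H 1 H H H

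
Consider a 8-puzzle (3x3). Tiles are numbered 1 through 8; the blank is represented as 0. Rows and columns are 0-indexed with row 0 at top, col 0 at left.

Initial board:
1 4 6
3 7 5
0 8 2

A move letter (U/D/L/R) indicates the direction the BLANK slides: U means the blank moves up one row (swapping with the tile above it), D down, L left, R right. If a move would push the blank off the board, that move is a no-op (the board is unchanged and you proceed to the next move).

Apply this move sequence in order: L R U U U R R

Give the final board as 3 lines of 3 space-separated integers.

After move 1 (L):
1 4 6
3 7 5
0 8 2

After move 2 (R):
1 4 6
3 7 5
8 0 2

After move 3 (U):
1 4 6
3 0 5
8 7 2

After move 4 (U):
1 0 6
3 4 5
8 7 2

After move 5 (U):
1 0 6
3 4 5
8 7 2

After move 6 (R):
1 6 0
3 4 5
8 7 2

After move 7 (R):
1 6 0
3 4 5
8 7 2

Answer: 1 6 0
3 4 5
8 7 2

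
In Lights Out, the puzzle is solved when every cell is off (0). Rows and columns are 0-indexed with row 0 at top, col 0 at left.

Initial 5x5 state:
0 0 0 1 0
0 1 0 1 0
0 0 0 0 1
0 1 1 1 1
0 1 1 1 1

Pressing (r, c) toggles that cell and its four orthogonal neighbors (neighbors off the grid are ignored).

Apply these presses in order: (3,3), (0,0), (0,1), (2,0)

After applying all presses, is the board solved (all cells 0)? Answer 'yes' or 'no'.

Answer: no

Derivation:
After press 1 at (3,3):
0 0 0 1 0
0 1 0 1 0
0 0 0 1 1
0 1 0 0 0
0 1 1 0 1

After press 2 at (0,0):
1 1 0 1 0
1 1 0 1 0
0 0 0 1 1
0 1 0 0 0
0 1 1 0 1

After press 3 at (0,1):
0 0 1 1 0
1 0 0 1 0
0 0 0 1 1
0 1 0 0 0
0 1 1 0 1

After press 4 at (2,0):
0 0 1 1 0
0 0 0 1 0
1 1 0 1 1
1 1 0 0 0
0 1 1 0 1

Lights still on: 12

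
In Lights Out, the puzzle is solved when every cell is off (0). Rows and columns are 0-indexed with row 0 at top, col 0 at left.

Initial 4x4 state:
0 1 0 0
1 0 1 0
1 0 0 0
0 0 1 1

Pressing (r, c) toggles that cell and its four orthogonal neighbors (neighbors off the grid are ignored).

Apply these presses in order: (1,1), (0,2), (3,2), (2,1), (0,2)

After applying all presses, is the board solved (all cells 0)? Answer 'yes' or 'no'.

Answer: yes

Derivation:
After press 1 at (1,1):
0 0 0 0
0 1 0 0
1 1 0 0
0 0 1 1

After press 2 at (0,2):
0 1 1 1
0 1 1 0
1 1 0 0
0 0 1 1

After press 3 at (3,2):
0 1 1 1
0 1 1 0
1 1 1 0
0 1 0 0

After press 4 at (2,1):
0 1 1 1
0 0 1 0
0 0 0 0
0 0 0 0

After press 5 at (0,2):
0 0 0 0
0 0 0 0
0 0 0 0
0 0 0 0

Lights still on: 0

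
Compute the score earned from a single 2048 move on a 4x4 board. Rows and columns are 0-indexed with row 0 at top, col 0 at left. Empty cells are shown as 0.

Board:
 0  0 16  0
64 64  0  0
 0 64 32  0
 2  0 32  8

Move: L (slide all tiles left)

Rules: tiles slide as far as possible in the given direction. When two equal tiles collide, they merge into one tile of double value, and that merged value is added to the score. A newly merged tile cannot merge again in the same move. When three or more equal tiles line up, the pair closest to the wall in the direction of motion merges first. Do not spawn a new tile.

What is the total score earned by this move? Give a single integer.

Slide left:
row 0: [0, 0, 16, 0] -> [16, 0, 0, 0]  score +0 (running 0)
row 1: [64, 64, 0, 0] -> [128, 0, 0, 0]  score +128 (running 128)
row 2: [0, 64, 32, 0] -> [64, 32, 0, 0]  score +0 (running 128)
row 3: [2, 0, 32, 8] -> [2, 32, 8, 0]  score +0 (running 128)
Board after move:
 16   0   0   0
128   0   0   0
 64  32   0   0
  2  32   8   0

Answer: 128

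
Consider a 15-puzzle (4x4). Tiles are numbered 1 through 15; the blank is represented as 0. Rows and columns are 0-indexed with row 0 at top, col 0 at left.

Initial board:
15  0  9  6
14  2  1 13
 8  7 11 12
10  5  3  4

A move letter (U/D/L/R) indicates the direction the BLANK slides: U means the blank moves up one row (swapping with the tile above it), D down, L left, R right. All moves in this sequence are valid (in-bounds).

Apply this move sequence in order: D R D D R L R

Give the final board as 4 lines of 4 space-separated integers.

After move 1 (D):
15  2  9  6
14  0  1 13
 8  7 11 12
10  5  3  4

After move 2 (R):
15  2  9  6
14  1  0 13
 8  7 11 12
10  5  3  4

After move 3 (D):
15  2  9  6
14  1 11 13
 8  7  0 12
10  5  3  4

After move 4 (D):
15  2  9  6
14  1 11 13
 8  7  3 12
10  5  0  4

After move 5 (R):
15  2  9  6
14  1 11 13
 8  7  3 12
10  5  4  0

After move 6 (L):
15  2  9  6
14  1 11 13
 8  7  3 12
10  5  0  4

After move 7 (R):
15  2  9  6
14  1 11 13
 8  7  3 12
10  5  4  0

Answer: 15  2  9  6
14  1 11 13
 8  7  3 12
10  5  4  0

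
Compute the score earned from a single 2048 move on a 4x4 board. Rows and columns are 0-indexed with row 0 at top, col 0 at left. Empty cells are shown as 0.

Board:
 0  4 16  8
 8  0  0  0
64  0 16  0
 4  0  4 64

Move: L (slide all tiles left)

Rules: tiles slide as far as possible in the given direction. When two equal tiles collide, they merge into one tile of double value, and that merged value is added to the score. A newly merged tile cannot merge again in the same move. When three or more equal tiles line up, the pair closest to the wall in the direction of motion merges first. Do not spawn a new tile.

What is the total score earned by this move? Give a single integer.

Slide left:
row 0: [0, 4, 16, 8] -> [4, 16, 8, 0]  score +0 (running 0)
row 1: [8, 0, 0, 0] -> [8, 0, 0, 0]  score +0 (running 0)
row 2: [64, 0, 16, 0] -> [64, 16, 0, 0]  score +0 (running 0)
row 3: [4, 0, 4, 64] -> [8, 64, 0, 0]  score +8 (running 8)
Board after move:
 4 16  8  0
 8  0  0  0
64 16  0  0
 8 64  0  0

Answer: 8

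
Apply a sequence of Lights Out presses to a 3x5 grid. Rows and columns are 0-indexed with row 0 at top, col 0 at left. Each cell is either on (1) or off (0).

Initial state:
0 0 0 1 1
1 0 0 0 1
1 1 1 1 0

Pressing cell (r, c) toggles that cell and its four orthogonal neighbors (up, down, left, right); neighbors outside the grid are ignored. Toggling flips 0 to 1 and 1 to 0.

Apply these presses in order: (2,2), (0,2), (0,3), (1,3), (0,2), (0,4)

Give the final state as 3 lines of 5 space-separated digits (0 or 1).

After press 1 at (2,2):
0 0 0 1 1
1 0 1 0 1
1 0 0 0 0

After press 2 at (0,2):
0 1 1 0 1
1 0 0 0 1
1 0 0 0 0

After press 3 at (0,3):
0 1 0 1 0
1 0 0 1 1
1 0 0 0 0

After press 4 at (1,3):
0 1 0 0 0
1 0 1 0 0
1 0 0 1 0

After press 5 at (0,2):
0 0 1 1 0
1 0 0 0 0
1 0 0 1 0

After press 6 at (0,4):
0 0 1 0 1
1 0 0 0 1
1 0 0 1 0

Answer: 0 0 1 0 1
1 0 0 0 1
1 0 0 1 0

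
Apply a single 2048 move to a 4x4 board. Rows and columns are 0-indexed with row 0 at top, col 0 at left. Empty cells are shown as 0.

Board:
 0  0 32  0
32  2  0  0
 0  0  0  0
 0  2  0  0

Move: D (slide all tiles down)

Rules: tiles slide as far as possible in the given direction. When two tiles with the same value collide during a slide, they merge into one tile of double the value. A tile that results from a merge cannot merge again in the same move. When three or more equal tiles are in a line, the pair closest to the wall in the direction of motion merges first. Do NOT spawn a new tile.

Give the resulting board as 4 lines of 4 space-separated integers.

Answer:  0  0  0  0
 0  0  0  0
 0  0  0  0
32  4 32  0

Derivation:
Slide down:
col 0: [0, 32, 0, 0] -> [0, 0, 0, 32]
col 1: [0, 2, 0, 2] -> [0, 0, 0, 4]
col 2: [32, 0, 0, 0] -> [0, 0, 0, 32]
col 3: [0, 0, 0, 0] -> [0, 0, 0, 0]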